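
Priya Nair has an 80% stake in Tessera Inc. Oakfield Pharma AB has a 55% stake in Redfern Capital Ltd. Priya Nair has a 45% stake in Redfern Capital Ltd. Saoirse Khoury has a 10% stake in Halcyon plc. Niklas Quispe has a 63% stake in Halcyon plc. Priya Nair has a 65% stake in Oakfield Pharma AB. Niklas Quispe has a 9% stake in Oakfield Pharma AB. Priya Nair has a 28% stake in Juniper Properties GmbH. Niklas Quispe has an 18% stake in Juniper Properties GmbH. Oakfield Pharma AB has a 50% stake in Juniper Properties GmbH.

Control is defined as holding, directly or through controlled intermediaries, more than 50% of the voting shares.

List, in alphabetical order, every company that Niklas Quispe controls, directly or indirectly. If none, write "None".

Niklas holds 63% of Halcyon, so Niklas controls Halcyon.
No other company's threshold is met.

Halcyon plc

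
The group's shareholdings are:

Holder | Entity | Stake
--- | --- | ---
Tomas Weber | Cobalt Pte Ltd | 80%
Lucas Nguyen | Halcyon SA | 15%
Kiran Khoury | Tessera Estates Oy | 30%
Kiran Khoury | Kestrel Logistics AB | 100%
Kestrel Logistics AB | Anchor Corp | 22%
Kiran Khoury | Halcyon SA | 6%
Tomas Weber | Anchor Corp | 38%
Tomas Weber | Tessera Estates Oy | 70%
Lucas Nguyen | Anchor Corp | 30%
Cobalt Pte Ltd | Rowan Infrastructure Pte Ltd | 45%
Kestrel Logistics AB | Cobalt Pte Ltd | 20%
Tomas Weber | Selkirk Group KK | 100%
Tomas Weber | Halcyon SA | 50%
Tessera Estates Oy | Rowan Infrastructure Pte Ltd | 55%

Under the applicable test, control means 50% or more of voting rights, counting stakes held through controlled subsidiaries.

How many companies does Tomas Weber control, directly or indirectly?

5

Tomas holds 50% of Halcyon, so Tomas controls Halcyon.
Tomas holds 80% of Cobalt, so Tomas controls Cobalt.
Tomas holds 70% of Tessera, so Tomas controls Tessera.
Tomas holds 100% of Selkirk, so Tomas controls Selkirk.
Cobalt and Tessera together hold 45% + 55% = 100% of Rowan, so Tomas controls Rowan.
No other company's threshold is met.
Tomas controls 5 companies.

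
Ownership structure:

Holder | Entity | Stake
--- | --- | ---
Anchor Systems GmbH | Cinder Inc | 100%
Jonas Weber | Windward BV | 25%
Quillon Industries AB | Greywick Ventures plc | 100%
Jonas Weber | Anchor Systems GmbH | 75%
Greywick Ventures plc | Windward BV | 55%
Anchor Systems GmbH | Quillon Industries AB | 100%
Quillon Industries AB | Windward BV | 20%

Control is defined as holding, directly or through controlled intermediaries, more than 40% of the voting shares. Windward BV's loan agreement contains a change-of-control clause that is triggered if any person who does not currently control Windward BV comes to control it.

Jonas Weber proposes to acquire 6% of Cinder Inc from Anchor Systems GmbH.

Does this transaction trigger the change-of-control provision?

No

The purchase adds only to Jonas's holdings (Anchor's stake shrinks), so Jonas is the only person who could newly come to control Windward.
Jonas holds 75% of Anchor, so Jonas controls Anchor.
Anchor holds 100% of Quillon, so Jonas controls Quillon.
Quillon holds 100% of Greywick, so Jonas controls Greywick.
Greywick and Quillon and Jonas together hold 55% + 20% + 25% = 100% of Windward, so Jonas controls Windward.
So Jonas already controls Windward before the transaction.
After the purchase, Jonas holds 6% of Cinder directly, and Anchor's stake falls to 94%.
Jonas controlled Windward already, so this is not a new person acquiring control; every other person's position is unchanged or reduced.
No new person acquires control, so the clause is not triggered.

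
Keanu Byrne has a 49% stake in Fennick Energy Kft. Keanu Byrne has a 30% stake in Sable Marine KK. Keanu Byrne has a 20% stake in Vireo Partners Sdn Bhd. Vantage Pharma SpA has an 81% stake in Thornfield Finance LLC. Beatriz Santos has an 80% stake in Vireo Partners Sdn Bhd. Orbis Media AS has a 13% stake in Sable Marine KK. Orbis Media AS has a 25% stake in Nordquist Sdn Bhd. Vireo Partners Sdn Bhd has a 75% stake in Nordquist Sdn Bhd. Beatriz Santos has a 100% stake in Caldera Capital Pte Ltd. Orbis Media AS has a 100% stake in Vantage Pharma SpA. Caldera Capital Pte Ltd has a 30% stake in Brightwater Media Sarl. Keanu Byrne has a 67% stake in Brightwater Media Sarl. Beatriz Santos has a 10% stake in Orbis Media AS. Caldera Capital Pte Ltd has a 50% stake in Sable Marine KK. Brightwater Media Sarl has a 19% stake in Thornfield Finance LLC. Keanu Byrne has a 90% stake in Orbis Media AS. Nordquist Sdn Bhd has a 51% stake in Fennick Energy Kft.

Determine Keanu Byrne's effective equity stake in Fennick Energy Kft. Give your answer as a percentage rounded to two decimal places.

Keanu reaches Fennick along 3 paths.
Direct stake: 49% = 49%.
Via Vireo → Nordquist: 20% × 75% × 51% = 7.65%.
Via Orbis → Nordquist: 90% × 25% × 51% = 11.475%.
Total: 49% + 7.65% + 11.475% = 68.125%.
Rounded: 68.13%.

68.13%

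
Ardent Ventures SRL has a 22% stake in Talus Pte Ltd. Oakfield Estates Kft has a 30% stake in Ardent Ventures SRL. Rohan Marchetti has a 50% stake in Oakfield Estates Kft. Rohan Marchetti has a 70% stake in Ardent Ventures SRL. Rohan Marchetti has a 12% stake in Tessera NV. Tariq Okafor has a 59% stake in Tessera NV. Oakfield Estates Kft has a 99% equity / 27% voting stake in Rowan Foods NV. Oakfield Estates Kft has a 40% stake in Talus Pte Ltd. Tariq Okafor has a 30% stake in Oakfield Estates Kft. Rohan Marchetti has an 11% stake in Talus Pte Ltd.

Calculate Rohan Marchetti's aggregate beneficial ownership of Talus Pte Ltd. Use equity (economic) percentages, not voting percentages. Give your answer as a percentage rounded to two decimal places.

49.70%

Rohan reaches Talus along 4 paths.
Via Oakfield: 50% × 40% = 20%.
Via Oakfield → Ardent: 50% × 30% × 22% = 3.3%.
Via Ardent: 70% × 22% = 15.4%.
Direct stake: 11% = 11%.
Total: 20% + 3.3% + 15.4% + 11% = 49.7%.
Rounded: 49.70%.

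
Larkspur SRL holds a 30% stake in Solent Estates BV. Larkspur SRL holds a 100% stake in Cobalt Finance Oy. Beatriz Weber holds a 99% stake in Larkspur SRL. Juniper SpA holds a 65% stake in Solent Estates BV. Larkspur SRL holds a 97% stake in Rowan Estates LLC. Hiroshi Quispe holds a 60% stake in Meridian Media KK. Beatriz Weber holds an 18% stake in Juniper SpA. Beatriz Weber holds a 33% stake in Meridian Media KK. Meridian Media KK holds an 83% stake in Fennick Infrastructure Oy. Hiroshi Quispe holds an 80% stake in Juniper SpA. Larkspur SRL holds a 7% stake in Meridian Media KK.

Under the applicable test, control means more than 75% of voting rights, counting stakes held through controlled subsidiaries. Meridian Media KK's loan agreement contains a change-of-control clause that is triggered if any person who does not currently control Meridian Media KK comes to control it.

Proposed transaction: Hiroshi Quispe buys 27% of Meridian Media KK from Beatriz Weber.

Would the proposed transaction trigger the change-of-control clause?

The purchase adds only to Hiroshi's holdings (Beatriz's stake shrinks), so Hiroshi is the only person who could newly come to control Meridian.
Hiroshi holds 80% of Juniper, so Hiroshi controls Juniper.
In Meridian, Hiroshi's side holds only 60%, not > 75%.
So before the transaction, Hiroshi does not control Meridian.
After the purchase, Hiroshi's direct stake in Meridian rises to 60% + 27% = 87%, and Beatriz's stake falls to 6%.
Hiroshi holds 87% of Meridian, so Hiroshi controls Meridian.
Hiroshi did not control Meridian before and does after, so the clause is triggered.

Yes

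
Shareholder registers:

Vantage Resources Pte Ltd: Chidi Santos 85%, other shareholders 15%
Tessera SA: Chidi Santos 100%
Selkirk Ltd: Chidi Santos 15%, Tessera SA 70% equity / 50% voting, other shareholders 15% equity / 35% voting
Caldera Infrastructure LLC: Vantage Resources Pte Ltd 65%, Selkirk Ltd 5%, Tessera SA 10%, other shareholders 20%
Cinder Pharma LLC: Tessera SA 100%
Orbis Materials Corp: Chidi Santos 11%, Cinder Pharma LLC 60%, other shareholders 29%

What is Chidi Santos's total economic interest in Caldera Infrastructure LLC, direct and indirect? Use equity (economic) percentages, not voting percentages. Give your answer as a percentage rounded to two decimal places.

Chidi reaches Caldera along 4 paths.
Via Vantage: 85% × 65% = 55.25%.
Via Selkirk: 15% × 5% = 0.75%.
Via Tessera → Selkirk: 100% × 70% × 5% = 3.5%.
Via Tessera: 100% × 10% = 10%.
Total: 55.25% + 0.75% + 3.5% + 10% = 69.5%.
Rounded: 69.50%.

69.50%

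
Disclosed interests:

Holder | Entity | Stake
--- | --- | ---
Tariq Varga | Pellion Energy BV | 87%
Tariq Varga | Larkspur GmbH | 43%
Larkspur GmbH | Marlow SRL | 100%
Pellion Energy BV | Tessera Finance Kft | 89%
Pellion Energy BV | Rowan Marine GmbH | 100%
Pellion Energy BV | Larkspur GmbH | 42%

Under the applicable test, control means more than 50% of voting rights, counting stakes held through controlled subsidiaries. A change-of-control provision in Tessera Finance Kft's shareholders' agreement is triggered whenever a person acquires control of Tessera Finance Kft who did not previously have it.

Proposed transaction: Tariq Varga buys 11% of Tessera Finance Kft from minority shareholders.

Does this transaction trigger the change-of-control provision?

No

The purchase changes only Tariq's holdings, so Tariq is the only person who could newly come to control Tessera.
Tariq holds 87% of Pellion, so Tariq controls Pellion.
Pellion holds 89% of Tessera, so Tariq controls Tessera.
So Tariq already controls Tessera before the transaction.
After the purchase, Tariq holds 11% of Tessera directly.
Tariq controlled Tessera already, so this is not a new person acquiring control; every other person's position is unchanged or reduced.
No new person acquires control, so the clause is not triggered.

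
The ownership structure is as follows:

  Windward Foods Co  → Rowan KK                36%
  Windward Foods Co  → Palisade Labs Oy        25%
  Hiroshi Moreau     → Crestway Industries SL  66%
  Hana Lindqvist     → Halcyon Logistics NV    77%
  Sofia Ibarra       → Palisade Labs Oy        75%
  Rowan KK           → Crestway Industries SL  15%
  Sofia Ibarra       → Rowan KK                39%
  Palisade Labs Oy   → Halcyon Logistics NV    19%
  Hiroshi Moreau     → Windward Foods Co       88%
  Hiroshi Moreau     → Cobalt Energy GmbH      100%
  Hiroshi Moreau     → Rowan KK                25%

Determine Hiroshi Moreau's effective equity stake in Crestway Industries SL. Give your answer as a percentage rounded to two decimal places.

Hiroshi reaches Crestway along 3 paths.
Via Windward → Rowan: 88% × 36% × 15% = 4.752%.
Via Rowan: 25% × 15% = 3.75%.
Direct stake: 66% = 66%.
Total: 4.752% + 3.75% + 66% = 74.502%.
Rounded: 74.50%.

74.50%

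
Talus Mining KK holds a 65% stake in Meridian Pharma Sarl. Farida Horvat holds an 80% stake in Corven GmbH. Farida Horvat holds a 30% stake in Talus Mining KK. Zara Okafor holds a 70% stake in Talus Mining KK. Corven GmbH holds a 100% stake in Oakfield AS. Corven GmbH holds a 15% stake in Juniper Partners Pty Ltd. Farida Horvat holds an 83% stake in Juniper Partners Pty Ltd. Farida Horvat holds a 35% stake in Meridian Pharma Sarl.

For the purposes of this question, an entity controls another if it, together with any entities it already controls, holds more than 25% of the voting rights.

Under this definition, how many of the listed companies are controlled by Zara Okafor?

2

Zara holds 70% of Talus, so Zara controls Talus.
Talus holds 65% of Meridian, so Zara controls Meridian.
No other company's threshold is met.
Zara controls 2 companies.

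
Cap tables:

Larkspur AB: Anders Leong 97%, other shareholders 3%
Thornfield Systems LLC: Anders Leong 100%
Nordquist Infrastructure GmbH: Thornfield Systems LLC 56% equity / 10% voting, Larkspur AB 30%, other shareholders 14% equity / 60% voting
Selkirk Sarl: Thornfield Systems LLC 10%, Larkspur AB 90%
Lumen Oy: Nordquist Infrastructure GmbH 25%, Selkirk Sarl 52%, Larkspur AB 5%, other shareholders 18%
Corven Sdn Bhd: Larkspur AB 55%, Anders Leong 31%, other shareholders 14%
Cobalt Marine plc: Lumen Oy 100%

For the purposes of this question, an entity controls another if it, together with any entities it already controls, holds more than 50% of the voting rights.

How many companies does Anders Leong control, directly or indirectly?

Anders holds 97% of Larkspur, so Anders controls Larkspur.
Anders holds 100% of Thornfield, so Anders controls Thornfield.
Thornfield and Larkspur together hold 10% + 90% = 100% of Selkirk, so Anders controls Selkirk.
Selkirk and Larkspur together hold 52% + 5% = 57% of Lumen, so Anders controls Lumen.
Larkspur and Anders together hold 55% + 31% = 86% of Corven, so Anders controls Corven.
Lumen holds 100% of Cobalt, so Anders controls Cobalt.
No other company's threshold is met.
Anders controls 6 companies.

6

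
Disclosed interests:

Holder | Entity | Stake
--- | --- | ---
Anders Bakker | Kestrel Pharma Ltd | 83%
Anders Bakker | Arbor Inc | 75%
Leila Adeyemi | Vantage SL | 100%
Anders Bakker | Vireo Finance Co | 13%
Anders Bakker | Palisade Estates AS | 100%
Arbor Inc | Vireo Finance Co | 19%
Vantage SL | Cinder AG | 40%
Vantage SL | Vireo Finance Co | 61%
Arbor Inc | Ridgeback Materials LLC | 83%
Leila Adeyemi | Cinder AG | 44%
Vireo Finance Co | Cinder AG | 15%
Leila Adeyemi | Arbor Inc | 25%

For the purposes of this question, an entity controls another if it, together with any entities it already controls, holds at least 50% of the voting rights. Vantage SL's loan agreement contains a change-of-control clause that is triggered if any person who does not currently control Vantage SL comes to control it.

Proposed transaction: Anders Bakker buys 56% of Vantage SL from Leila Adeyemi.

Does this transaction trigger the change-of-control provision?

The purchase adds only to Anders's holdings (Leila's stake shrinks), so Anders is the only person who could newly come to control Vantage.
Anders holds 75% of Arbor, so Anders controls Arbor.
Anders holds 83% of Kestrel, so Anders controls Kestrel.
Anders holds 100% of Palisade, so Anders controls Palisade.
Arbor holds 83% of Ridgeback, so Anders controls Ridgeback.
Neither Anders nor any entity Anders controls holds any voting interest in Vantage.
So before the transaction, Anders does not control Vantage.
After the purchase, Anders holds 56% of Vantage directly, and Leila's stake falls to 44%.
Anders holds 56% of Vantage, so Anders controls Vantage.
Anders did not control Vantage before and does after, so the clause is triggered.

Yes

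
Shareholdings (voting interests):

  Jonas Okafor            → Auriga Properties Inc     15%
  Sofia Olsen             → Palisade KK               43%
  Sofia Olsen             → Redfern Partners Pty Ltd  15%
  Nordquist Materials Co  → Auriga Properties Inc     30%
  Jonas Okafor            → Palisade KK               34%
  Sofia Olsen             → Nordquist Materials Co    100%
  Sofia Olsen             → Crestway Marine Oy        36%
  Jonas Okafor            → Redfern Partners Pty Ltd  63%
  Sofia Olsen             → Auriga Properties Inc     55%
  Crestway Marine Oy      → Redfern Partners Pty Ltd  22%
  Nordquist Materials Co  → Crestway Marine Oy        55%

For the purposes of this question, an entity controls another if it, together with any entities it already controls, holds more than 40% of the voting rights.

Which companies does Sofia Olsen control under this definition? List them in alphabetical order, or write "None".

Sofia holds 100% of Nordquist, so Sofia controls Nordquist.
Sofia and Nordquist together hold 36% + 55% = 91% of Crestway, so Sofia controls Crestway.
Sofia holds 43% of Palisade, so Sofia controls Palisade.
Nordquist and Sofia together hold 30% + 55% = 85% of Auriga, so Sofia controls Auriga.
No other company's threshold is met.

Auriga Properties Inc, Crestway Marine Oy, Nordquist Materials Co, Palisade KK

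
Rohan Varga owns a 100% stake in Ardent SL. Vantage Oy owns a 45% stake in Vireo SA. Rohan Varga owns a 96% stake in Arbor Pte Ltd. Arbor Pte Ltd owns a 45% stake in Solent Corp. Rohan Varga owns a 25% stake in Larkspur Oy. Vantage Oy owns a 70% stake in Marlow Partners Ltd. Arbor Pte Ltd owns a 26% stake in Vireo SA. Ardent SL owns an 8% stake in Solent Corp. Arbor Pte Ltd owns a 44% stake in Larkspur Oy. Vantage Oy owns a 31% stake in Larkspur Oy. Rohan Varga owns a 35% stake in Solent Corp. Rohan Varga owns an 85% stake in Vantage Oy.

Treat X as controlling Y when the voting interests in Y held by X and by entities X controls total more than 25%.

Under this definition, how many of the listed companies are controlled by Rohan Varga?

7

Rohan holds 85% of Vantage, so Rohan controls Vantage.
Rohan holds 100% of Ardent, so Rohan controls Ardent.
Rohan holds 96% of Arbor, so Rohan controls Arbor.
Rohan and Arbor and Ardent together hold 35% + 45% + 8% = 88% of Solent, so Rohan controls Solent.
Rohan and Arbor and Vantage together hold 25% + 44% + 31% = 100% of Larkspur, so Rohan controls Larkspur.
Vantage holds 70% of Marlow, so Rohan controls Marlow.
Arbor and Vantage together hold 26% + 45% = 71% of Vireo, so Rohan controls Vireo.
Rohan controls 7 companies.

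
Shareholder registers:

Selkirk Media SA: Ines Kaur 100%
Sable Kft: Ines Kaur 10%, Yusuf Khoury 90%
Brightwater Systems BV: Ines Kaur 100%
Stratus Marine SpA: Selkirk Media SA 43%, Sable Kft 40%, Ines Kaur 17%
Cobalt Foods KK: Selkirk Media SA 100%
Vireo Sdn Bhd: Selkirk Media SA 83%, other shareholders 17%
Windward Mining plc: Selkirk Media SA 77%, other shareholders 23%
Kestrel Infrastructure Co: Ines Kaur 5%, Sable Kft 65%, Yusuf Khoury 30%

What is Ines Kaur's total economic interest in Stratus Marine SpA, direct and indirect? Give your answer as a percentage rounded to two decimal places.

64.00%

Ines reaches Stratus along 3 paths.
Via Selkirk: 100% × 43% = 43%.
Via Sable: 10% × 40% = 4%.
Direct stake: 17% = 17%.
Total: 43% + 4% + 17% = 64%.
Rounded: 64.00%.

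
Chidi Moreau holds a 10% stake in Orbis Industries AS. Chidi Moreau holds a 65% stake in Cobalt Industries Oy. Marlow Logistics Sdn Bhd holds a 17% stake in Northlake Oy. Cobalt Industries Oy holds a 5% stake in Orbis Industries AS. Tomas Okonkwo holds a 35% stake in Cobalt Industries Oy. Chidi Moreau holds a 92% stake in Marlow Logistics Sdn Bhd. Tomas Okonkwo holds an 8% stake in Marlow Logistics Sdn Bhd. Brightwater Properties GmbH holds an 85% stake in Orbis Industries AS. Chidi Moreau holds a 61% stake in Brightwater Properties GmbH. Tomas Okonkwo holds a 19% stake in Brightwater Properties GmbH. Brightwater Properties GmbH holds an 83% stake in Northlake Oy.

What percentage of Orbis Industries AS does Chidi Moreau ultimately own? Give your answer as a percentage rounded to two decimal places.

Chidi reaches Orbis along 3 paths.
Via Brightwater: 61% × 85% = 51.85%.
Via Cobalt: 65% × 5% = 3.25%.
Direct stake: 10% = 10%.
Total: 51.85% + 3.25% + 10% = 65.1%.
Rounded: 65.10%.

65.10%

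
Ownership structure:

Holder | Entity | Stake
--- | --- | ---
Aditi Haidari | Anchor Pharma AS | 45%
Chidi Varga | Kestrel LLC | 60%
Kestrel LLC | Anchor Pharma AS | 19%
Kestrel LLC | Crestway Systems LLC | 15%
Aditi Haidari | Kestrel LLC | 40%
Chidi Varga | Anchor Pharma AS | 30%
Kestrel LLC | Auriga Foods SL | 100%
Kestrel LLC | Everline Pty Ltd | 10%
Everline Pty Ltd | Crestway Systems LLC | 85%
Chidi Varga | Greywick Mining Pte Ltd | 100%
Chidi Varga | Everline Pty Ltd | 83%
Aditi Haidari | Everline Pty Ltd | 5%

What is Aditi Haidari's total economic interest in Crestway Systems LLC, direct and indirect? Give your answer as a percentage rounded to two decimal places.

Aditi reaches Crestway along 3 paths.
Via Kestrel → Everline: 40% × 10% × 85% = 3.4%.
Via Everline: 5% × 85% = 4.25%.
Via Kestrel: 40% × 15% = 6%.
Total: 3.4% + 4.25% + 6% = 13.65%.

13.65%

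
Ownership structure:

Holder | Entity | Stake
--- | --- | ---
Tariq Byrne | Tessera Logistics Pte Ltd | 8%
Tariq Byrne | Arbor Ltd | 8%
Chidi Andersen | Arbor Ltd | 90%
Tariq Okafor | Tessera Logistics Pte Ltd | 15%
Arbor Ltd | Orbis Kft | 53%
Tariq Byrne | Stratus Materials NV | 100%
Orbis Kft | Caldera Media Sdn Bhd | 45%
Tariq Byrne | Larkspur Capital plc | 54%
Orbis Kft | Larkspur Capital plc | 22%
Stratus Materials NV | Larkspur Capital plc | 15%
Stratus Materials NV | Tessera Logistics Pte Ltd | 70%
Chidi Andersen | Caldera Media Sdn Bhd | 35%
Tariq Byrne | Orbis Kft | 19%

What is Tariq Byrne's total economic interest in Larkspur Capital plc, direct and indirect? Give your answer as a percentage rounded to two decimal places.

74.11%

Tariq Byrne reaches Larkspur along 4 paths.
Via Stratus: 100% × 15% = 15%.
Direct stake: 54% = 54%.
Via Arbor → Orbis: 8% × 53% × 22% = 0.9328%.
Via Orbis: 19% × 22% = 4.18%.
Total: 15% + 54% + 0.9328% + 4.18% = 74.1128%.
Rounded: 74.11%.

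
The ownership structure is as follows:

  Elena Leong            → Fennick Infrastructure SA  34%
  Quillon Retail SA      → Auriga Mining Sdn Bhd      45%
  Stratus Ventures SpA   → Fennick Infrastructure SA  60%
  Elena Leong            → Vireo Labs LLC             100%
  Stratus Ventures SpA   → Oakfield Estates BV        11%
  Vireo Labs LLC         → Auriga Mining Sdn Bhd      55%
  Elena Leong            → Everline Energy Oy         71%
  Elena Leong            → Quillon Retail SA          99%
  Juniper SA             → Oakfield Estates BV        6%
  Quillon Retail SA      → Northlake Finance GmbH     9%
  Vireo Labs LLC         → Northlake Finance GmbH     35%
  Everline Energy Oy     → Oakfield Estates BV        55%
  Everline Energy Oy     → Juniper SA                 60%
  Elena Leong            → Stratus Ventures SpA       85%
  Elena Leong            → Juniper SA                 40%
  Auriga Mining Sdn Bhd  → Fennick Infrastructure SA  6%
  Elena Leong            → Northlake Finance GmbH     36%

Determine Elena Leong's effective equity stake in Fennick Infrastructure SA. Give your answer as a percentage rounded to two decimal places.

90.97%

Elena reaches Fennick along 4 paths.
Via Stratus: 85% × 60% = 51%.
Direct stake: 34% = 34%.
Via Vireo → Auriga: 100% × 55% × 6% = 3.3%.
Via Quillon → Auriga: 99% × 45% × 6% = 2.673%.
Total: 51% + 34% + 3.3% + 2.673% = 90.973%.
Rounded: 90.97%.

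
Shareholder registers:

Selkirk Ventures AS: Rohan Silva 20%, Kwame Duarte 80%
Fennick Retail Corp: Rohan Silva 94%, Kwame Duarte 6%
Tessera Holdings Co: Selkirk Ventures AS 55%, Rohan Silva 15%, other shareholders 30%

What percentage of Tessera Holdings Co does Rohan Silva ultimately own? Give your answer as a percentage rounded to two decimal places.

Rohan reaches Tessera along 2 paths.
Via Selkirk: 20% × 55% = 11%.
Direct stake: 15% = 15%.
Total: 11% + 15% = 26%.
Rounded: 26.00%.

26.00%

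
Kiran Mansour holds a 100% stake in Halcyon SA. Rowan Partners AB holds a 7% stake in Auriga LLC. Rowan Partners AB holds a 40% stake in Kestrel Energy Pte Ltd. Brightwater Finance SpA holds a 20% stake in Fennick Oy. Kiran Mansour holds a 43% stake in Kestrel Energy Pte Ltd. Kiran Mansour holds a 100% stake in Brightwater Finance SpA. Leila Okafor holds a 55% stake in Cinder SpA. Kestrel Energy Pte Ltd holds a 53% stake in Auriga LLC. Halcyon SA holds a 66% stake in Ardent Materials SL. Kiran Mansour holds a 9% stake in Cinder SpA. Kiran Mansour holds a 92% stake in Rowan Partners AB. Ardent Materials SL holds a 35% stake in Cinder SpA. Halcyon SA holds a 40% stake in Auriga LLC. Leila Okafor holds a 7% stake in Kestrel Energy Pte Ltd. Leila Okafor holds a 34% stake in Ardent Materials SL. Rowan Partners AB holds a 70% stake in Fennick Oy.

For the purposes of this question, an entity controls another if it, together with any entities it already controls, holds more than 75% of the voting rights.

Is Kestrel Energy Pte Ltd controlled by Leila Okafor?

No

Leila's largest direct stake is 55% in Cinder, which does not meet the threshold, so Leila controls no company.
In Kestrel, Leila's side holds only 7%, not > 75%.
So Leila does not control Kestrel.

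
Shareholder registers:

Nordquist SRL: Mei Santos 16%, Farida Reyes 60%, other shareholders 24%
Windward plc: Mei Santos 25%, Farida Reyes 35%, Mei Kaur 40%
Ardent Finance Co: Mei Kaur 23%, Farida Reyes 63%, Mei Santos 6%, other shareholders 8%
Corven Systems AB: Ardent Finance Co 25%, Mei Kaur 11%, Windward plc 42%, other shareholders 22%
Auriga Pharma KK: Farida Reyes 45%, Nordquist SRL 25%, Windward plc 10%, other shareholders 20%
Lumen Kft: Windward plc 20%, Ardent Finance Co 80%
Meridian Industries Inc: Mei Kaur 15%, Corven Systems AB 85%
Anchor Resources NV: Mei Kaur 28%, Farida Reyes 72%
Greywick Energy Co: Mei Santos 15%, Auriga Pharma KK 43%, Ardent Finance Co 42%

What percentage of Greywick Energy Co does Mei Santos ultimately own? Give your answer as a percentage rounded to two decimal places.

Mei Santos reaches Greywick along 4 paths.
Direct stake: 15% = 15%.
Via Nordquist → Auriga: 16% × 25% × 43% = 1.72%.
Via Windward → Auriga: 25% × 10% × 43% = 1.075%.
Via Ardent: 6% × 42% = 2.52%.
Total: 15% + 1.72% + 1.075% + 2.52% = 20.315%.
Rounded: 20.32%.

20.32%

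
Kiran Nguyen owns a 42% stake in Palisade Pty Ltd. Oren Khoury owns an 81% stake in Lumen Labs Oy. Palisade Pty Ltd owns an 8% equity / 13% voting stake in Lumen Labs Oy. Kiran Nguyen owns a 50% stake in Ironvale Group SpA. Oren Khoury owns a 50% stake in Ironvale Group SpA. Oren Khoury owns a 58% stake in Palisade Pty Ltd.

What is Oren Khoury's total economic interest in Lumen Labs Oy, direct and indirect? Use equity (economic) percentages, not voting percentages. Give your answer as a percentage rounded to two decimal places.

85.64%

Oren reaches Lumen along 2 paths.
Direct stake: 81% = 81%.
Via Palisade: 58% × 8% = 4.64%.
Total: 81% + 4.64% = 85.64%.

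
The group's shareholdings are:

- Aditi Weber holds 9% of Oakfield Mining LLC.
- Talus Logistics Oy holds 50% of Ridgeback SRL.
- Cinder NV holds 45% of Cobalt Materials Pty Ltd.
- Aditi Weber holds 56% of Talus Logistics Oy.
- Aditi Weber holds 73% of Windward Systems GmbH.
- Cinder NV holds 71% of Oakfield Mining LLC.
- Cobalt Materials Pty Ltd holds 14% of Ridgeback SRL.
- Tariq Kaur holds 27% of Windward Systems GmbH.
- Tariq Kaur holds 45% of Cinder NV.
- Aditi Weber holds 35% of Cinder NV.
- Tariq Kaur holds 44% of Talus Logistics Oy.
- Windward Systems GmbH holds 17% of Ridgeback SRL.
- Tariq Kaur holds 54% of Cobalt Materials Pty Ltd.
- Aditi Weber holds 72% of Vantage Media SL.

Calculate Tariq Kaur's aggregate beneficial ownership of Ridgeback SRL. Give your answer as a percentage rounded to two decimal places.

Tariq reaches Ridgeback along 4 paths.
Via Windward: 27% × 17% = 4.59%.
Via Cobalt: 54% × 14% = 7.56%.
Via Cinder → Cobalt: 45% × 45% × 14% = 2.835%.
Via Talus: 44% × 50% = 22%.
Total: 4.59% + 7.56% + 2.835% + 22% = 36.985%.
Rounded: 36.99%.

36.99%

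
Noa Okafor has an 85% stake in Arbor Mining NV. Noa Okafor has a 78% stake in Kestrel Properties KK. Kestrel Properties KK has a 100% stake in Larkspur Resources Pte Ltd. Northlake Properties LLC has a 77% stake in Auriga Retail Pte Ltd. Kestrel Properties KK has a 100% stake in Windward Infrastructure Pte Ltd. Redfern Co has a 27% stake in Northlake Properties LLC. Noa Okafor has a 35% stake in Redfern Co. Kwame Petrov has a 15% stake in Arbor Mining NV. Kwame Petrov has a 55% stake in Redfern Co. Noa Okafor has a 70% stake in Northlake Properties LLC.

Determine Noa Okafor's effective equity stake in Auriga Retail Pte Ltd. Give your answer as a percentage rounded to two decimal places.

61.18%

Noa reaches Auriga along 2 paths.
Via Redfern → Northlake: 35% × 27% × 77% = 7.2765%.
Via Northlake: 70% × 77% = 53.9%.
Total: 7.2765% + 53.9% = 61.1765%.
Rounded: 61.18%.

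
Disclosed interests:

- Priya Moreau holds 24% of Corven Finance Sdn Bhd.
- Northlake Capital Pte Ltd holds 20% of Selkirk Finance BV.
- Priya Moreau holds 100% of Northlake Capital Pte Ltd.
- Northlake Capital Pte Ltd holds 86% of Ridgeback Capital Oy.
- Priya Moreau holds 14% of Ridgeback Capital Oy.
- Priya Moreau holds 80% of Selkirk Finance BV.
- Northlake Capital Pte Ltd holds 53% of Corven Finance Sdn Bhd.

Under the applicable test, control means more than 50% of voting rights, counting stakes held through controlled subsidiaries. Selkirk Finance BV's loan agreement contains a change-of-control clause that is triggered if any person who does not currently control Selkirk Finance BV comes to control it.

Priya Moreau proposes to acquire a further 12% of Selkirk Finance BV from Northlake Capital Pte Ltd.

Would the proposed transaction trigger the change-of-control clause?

The purchase adds only to Priya's holdings (Northlake's stake shrinks), so Priya is the only person who could newly come to control Selkirk.
Priya holds 100% of Northlake, so Priya controls Northlake.
Priya and Northlake together hold 80% + 20% = 100% of Selkirk, so Priya controls Selkirk.
So Priya already controls Selkirk before the transaction.
After the purchase, Priya's direct stake in Selkirk rises to 80% + 12% = 92%, and Northlake's stake falls to 8%.
Priya controlled Selkirk already, so this is not a new person acquiring control; every other person's position is unchanged or reduced.
No new person acquires control, so the clause is not triggered.

No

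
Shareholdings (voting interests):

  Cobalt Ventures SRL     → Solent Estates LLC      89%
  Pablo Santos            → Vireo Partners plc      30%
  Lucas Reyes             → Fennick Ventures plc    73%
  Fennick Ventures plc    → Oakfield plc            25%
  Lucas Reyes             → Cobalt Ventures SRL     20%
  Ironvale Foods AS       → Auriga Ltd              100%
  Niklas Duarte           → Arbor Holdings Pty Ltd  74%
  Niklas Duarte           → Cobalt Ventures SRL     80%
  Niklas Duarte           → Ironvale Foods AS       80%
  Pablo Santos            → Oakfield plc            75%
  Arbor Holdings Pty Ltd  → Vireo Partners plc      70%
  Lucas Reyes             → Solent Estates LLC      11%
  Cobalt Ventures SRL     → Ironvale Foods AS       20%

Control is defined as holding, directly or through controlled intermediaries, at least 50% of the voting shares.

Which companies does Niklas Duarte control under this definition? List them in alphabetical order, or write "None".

Arbor Holdings Pty Ltd, Auriga Ltd, Cobalt Ventures SRL, Ironvale Foods AS, Solent Estates LLC, Vireo Partners plc

Niklas holds 80% of Cobalt, so Niklas controls Cobalt.
Niklas holds 74% of Arbor, so Niklas controls Arbor.
Cobalt holds 89% of Solent, so Niklas controls Solent.
Cobalt and Niklas together hold 20% + 80% = 100% of Ironvale, so Niklas controls Ironvale.
Arbor holds 70% of Vireo, so Niklas controls Vireo.
Ironvale holds 100% of Auriga, so Niklas controls Auriga.
No other company's threshold is met.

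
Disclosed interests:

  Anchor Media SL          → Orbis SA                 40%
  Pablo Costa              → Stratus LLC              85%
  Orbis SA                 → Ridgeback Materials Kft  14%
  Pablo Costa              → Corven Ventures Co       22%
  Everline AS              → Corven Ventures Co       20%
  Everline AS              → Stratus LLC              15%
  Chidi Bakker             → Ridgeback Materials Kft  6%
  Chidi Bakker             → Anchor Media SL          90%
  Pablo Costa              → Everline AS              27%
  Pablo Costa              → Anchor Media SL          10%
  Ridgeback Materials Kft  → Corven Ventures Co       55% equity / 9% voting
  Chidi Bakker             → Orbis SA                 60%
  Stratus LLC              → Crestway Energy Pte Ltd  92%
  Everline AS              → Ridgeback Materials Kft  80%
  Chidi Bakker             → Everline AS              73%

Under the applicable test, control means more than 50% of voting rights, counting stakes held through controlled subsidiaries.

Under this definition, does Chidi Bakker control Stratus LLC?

No

Chidi holds 90% of Anchor, so Chidi controls Anchor.
Chidi holds 73% of Everline, so Chidi controls Everline.
Chidi and Anchor together hold 60% + 40% = 100% of Orbis, so Chidi controls Orbis.
Orbis and Chidi and Everline together hold 14% + 6% + 80% = 100% of Ridgeback, so Chidi controls Ridgeback.
In Stratus, Chidi's side holds only 15%, not > 50%.
So Chidi does not control Stratus.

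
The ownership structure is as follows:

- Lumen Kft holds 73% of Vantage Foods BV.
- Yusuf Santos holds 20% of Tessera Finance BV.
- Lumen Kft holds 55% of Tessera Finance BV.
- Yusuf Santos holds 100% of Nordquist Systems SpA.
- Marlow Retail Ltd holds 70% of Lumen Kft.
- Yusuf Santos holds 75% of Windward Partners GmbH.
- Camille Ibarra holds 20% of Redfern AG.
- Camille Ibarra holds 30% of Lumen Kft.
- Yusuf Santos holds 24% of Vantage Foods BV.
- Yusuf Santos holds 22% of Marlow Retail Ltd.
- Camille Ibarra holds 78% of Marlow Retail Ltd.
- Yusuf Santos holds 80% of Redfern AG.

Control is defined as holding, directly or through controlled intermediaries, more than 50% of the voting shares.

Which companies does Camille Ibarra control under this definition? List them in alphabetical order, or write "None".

Camille holds 78% of Marlow, so Camille controls Marlow.
Marlow and Camille together hold 70% + 30% = 100% of Lumen, so Camille controls Lumen.
Lumen holds 55% of Tessera, so Camille controls Tessera.
Lumen holds 73% of Vantage, so Camille controls Vantage.
No other company's threshold is met.

Lumen Kft, Marlow Retail Ltd, Tessera Finance BV, Vantage Foods BV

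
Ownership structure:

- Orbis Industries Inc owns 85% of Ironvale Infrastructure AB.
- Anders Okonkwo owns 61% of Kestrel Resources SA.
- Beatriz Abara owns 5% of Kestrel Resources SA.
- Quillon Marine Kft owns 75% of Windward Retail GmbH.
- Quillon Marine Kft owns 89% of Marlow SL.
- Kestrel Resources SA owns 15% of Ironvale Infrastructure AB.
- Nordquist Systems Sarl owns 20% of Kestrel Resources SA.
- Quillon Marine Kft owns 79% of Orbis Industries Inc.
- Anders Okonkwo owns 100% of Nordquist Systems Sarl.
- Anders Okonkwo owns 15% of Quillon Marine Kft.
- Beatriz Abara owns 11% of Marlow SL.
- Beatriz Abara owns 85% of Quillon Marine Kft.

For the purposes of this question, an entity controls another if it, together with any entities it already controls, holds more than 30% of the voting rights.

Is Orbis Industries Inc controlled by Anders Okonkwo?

No

Anders holds 100% of Nordquist, so Anders controls Nordquist.
Anders and Nordquist together hold 61% + 20% = 81% of Kestrel, so Anders controls Kestrel.
Neither Anders nor any entity Anders controls holds any voting interest in Orbis.
So Anders does not control Orbis.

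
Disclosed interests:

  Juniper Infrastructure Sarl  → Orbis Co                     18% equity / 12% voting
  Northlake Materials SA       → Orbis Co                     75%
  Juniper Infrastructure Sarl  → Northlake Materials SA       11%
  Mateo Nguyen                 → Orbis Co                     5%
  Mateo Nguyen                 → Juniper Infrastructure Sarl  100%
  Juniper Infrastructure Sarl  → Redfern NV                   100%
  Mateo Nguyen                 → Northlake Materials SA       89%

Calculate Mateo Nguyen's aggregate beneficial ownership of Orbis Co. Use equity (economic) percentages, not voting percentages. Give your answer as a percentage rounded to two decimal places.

98.00%

Mateo reaches Orbis along 4 paths.
Via Juniper: 100% × 18% = 18%.
Via Juniper → Northlake: 100% × 11% × 75% = 8.25%.
Via Northlake: 89% × 75% = 66.75%.
Direct stake: 5% = 5%.
Total: 18% + 8.25% + 66.75% + 5% = 98%.
Rounded: 98.00%.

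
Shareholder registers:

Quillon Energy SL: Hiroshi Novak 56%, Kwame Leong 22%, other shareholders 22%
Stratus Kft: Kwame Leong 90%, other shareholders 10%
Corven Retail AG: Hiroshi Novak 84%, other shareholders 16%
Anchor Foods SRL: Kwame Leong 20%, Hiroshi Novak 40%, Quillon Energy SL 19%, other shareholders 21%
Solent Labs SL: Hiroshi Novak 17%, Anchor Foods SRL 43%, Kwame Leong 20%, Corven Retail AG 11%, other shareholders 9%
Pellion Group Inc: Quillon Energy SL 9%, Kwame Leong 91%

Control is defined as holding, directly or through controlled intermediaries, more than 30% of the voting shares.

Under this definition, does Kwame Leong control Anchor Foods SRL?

No

Kwame holds 90% of Stratus, so Kwame controls Stratus.
Kwame holds 91% of Pellion, so Kwame controls Pellion.
In Anchor, Kwame's side holds only 20%, not > 30%.
So Kwame does not control Anchor.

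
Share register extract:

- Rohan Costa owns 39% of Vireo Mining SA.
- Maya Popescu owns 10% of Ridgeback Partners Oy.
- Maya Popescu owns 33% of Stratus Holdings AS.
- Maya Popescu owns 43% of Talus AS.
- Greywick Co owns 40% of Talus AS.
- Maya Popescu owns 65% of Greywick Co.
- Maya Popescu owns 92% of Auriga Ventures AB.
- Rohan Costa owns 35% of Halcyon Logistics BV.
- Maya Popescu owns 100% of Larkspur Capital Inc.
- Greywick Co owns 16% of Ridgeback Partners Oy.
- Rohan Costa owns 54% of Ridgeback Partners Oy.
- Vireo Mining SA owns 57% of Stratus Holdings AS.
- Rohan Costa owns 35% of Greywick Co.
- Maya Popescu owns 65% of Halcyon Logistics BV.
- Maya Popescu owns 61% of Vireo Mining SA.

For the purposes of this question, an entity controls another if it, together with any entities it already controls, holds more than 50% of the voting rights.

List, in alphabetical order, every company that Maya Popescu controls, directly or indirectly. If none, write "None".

Maya holds 65% of Greywick, so Maya controls Greywick.
Maya holds 61% of Vireo, so Maya controls Vireo.
Maya holds 100% of Larkspur, so Maya controls Larkspur.
Maya holds 65% of Halcyon, so Maya controls Halcyon.
Maya and Greywick together hold 43% + 40% = 83% of Talus, so Maya controls Talus.
Maya holds 92% of Auriga, so Maya controls Auriga.
Maya and Vireo together hold 33% + 57% = 90% of Stratus, so Maya controls Stratus.
No other company's threshold is met.

Auriga Ventures AB, Greywick Co, Halcyon Logistics BV, Larkspur Capital Inc, Stratus Holdings AS, Talus AS, Vireo Mining SA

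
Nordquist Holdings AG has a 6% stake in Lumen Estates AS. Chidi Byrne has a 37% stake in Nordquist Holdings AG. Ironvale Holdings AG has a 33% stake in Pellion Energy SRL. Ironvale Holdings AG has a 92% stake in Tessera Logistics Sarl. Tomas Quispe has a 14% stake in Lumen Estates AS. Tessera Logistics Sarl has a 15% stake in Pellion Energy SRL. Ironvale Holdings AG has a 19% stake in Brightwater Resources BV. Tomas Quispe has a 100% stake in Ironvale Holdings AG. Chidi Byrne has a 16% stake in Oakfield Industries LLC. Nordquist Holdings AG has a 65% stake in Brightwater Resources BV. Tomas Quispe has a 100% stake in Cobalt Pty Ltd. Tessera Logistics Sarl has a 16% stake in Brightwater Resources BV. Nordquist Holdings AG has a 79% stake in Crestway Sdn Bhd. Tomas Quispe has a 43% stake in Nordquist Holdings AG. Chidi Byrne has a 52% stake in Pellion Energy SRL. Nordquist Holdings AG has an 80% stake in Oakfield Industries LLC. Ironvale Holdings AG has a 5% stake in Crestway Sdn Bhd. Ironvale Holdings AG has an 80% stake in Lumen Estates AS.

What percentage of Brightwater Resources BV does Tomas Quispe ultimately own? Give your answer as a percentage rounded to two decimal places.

61.67%

Tomas reaches Brightwater along 3 paths.
Via Ironvale: 100% × 19% = 19%.
Via Ironvale → Tessera: 100% × 92% × 16% = 14.72%.
Via Nordquist: 43% × 65% = 27.95%.
Total: 19% + 14.72% + 27.95% = 61.67%.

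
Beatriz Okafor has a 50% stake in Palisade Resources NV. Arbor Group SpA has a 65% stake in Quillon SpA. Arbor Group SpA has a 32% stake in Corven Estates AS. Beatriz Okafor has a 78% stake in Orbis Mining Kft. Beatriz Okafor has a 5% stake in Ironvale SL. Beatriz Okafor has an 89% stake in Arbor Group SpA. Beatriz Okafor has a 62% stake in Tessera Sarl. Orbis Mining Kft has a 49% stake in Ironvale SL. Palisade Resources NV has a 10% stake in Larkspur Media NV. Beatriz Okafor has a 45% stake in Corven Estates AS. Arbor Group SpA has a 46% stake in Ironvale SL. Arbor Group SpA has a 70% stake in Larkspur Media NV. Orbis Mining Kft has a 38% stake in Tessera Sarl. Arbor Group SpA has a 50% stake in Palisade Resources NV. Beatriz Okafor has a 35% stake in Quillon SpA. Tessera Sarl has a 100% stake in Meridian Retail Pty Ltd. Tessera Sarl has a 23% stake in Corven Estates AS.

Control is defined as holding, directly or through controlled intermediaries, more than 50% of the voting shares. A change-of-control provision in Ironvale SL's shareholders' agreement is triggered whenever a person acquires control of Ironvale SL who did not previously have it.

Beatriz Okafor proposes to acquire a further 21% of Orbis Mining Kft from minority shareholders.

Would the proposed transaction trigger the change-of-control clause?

The purchase changes only Beatriz's holdings, so Beatriz is the only person who could newly come to control Ironvale.
Beatriz holds 89% of Arbor, so Beatriz controls Arbor.
Beatriz holds 78% of Orbis, so Beatriz controls Orbis.
Orbis and Arbor and Beatriz together hold 49% + 46% + 5% = 100% of Ironvale, so Beatriz controls Ironvale.
So Beatriz already controls Ironvale before the transaction.
After the purchase, Beatriz's direct stake in Orbis rises to 78% + 21% = 99%.
Beatriz controlled Ironvale already, so this is not a new person acquiring control; every other person's position is unchanged or reduced.
No new person acquires control, so the clause is not triggered.

No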